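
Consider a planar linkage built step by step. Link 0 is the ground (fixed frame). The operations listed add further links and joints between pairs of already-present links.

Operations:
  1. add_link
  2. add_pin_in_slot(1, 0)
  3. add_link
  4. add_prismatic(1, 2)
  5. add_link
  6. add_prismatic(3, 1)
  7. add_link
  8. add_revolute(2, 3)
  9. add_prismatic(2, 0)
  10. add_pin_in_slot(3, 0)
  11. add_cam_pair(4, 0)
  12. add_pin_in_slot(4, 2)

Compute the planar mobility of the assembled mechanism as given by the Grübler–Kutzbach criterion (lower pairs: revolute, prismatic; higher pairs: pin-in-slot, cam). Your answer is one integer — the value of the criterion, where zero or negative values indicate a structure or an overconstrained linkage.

L=1 J1=0 J2=0
add link → L=2 J1=0 J2=0
PS@1,0 dof=2 J2 → L=2 J1=0 J2=1
add link → L=3 J1=0 J2=1
P@1,2 dof=1 J1 → L=3 J1=1 J2=1
add link → L=4 J1=1 J2=1
P@3,1 dof=1 J1 → L=4 J1=2 J2=1
add link → L=5 J1=2 J2=1
R@2,3 dof=1 J1 → L=5 J1=3 J2=1
P@2,0 dof=1 J1 → L=5 J1=4 J2=1
PS@3,0 dof=2 J2 → L=5 J1=4 J2=2
C@4,0 dof=2 J2 → L=5 J1=4 J2=3
PS@4,2 dof=2 J2 → L=5 J1=4 J2=4
M=3(L−1)−2J1−J2=3·4−2·4−4=0

M = 0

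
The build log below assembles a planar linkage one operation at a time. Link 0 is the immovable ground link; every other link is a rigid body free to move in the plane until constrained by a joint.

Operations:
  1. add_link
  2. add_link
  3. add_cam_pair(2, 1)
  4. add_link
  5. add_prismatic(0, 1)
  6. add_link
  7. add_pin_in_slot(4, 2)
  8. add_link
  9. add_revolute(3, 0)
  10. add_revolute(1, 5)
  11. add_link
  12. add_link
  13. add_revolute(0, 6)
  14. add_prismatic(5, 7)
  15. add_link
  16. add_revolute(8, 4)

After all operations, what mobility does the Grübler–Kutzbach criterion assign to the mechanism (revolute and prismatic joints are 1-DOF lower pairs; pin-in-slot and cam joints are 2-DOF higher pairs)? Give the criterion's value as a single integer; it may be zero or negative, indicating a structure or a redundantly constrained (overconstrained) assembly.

link 0 = ground. State L|J1|J2 = 1|0|0
+link1  2|0|0
+link2  3|0|0
C(2,1) f=2→J2  3|0|1
+link3  4|0|1
P(0,1) f=1→J1  4|1|1
+link4  5|1|1
PS(4,2) f=2→J2  5|1|2
+link5  6|1|2
R(3,0) f=1→J1  6|2|2
R(1,5) f=1→J1  6|3|2
+link6  7|3|2
+link7  8|3|2
R(0,6) f=1→J1  8|4|2
P(5,7) f=1→J1  8|5|2
+link8  9|5|2
R(8,4) f=1→J1  9|6|2
M = 3(9−1)−2·6−2 = 24−12−2 = 10

M = 10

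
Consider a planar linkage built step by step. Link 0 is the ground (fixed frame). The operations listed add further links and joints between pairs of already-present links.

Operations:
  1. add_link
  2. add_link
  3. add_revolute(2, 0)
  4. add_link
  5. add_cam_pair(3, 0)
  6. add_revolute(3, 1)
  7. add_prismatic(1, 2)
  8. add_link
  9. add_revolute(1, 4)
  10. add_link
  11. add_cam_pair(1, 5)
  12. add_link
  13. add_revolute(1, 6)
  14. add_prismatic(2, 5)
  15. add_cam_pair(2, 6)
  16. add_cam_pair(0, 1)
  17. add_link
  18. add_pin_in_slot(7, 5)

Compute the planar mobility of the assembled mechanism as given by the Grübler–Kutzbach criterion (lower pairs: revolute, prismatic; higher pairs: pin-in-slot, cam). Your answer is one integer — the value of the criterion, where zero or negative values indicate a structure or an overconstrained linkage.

M = 4

link 0 = ground. State L|J1|J2 = 1|0|0
+link1  2|0|0
+link2  3|0|0
R(2,0) f=1→J1  3|1|0
+link3  4|1|0
C(3,0) f=2→J2  4|1|1
R(3,1) f=1→J1  4|2|1
P(1,2) f=1→J1  4|3|1
+link4  5|3|1
R(1,4) f=1→J1  5|4|1
+link5  6|4|1
C(1,5) f=2→J2  6|4|2
+link6  7|4|2
R(1,6) f=1→J1  7|5|2
P(2,5) f=1→J1  7|6|2
C(2,6) f=2→J2  7|6|3
C(0,1) f=2→J2  7|6|4
+link7  8|6|4
PS(7,5) f=2→J2  8|6|5
M = 3(8−1)−2·6−5 = 21−12−5 = 4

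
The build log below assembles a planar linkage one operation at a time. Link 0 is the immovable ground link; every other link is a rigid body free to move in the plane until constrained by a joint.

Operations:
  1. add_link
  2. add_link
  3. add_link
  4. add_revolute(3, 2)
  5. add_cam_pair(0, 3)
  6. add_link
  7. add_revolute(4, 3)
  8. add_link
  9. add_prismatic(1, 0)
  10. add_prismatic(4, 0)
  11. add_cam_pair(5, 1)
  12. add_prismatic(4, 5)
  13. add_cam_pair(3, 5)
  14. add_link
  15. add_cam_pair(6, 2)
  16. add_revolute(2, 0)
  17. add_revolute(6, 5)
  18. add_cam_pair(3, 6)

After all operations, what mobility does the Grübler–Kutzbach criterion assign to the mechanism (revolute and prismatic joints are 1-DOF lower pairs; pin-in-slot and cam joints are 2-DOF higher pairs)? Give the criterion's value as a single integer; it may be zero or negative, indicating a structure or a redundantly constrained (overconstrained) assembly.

M = -1

[1;0;0] (link 0 is ground)
L+ [2;0;0]
L+ [3;0;0]
L+ [4;0;0]
R(3,2)∈J1 [4;1;0]
C(0,3)∈J2 [4;1;1]
L+ [5;1;1]
R(4,3)∈J1 [5;2;1]
L+ [6;2;1]
P(1,0)∈J1 [6;3;1]
P(4,0)∈J1 [6;4;1]
C(5,1)∈J2 [6;4;2]
P(4,5)∈J1 [6;5;2]
C(3,5)∈J2 [6;5;3]
L+ [7;5;3]
C(6,2)∈J2 [7;5;4]
R(2,0)∈J1 [7;6;4]
R(6,5)∈J1 [7;7;4]
C(3,6)∈J2 [7;7;5]
mobility = 18 − 14 − 5 = -1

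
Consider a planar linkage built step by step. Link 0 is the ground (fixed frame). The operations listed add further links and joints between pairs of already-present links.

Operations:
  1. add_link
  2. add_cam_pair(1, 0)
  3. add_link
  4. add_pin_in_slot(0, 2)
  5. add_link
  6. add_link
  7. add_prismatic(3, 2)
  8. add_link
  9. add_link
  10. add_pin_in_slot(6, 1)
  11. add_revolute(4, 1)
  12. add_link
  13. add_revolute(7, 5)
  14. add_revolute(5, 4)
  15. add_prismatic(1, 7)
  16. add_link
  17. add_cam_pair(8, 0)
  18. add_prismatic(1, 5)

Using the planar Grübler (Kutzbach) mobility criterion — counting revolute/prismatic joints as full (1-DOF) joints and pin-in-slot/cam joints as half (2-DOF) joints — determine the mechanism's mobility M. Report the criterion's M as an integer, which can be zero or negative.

[1;0;0] (link 0 is ground)
L+ [2;0;0]
C(1,0)∈J2 [2;0;1]
L+ [3;0;1]
PS(0,2)∈J2 [3;0;2]
L+ [4;0;2]
L+ [5;0;2]
P(3,2)∈J1 [5;1;2]
L+ [6;1;2]
L+ [7;1;2]
PS(6,1)∈J2 [7;1;3]
R(4,1)∈J1 [7;2;3]
L+ [8;2;3]
R(7,5)∈J1 [8;3;3]
R(5,4)∈J1 [8;4;3]
P(1,7)∈J1 [8;5;3]
L+ [9;5;3]
C(8,0)∈J2 [9;5;4]
P(1,5)∈J1 [9;6;4]
mobility = 24 − 12 − 4 = 8

M = 8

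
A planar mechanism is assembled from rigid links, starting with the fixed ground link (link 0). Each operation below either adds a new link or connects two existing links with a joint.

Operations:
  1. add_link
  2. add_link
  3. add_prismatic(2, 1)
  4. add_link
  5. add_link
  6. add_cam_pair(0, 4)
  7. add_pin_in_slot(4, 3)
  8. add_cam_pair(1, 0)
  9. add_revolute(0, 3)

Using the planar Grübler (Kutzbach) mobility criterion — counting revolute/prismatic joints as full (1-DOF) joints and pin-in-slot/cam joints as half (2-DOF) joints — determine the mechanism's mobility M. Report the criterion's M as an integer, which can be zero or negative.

M = 5

[1;0;0] (link 0 is ground)
L+ [2;0;0]
L+ [3;0;0]
P(2,1)∈J1 [3;1;0]
L+ [4;1;0]
L+ [5;1;0]
C(0,4)∈J2 [5;1;1]
PS(4,3)∈J2 [5;1;2]
C(1,0)∈J2 [5;1;3]
R(0,3)∈J1 [5;2;3]
mobility = 12 − 4 − 3 = 5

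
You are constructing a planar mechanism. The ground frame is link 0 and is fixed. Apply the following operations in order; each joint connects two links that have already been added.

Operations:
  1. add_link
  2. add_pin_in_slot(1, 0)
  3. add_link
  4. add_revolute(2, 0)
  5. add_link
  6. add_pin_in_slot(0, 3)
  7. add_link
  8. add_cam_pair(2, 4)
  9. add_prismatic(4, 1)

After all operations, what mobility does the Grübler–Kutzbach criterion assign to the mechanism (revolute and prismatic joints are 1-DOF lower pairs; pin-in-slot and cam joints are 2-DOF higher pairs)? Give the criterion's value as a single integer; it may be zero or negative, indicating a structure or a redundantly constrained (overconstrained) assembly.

link 0 = ground. State L|J1|J2 = 1|0|0
+link1  2|0|0
PS(1,0) f=2→J2  2|0|1
+link2  3|0|1
R(2,0) f=1→J1  3|1|1
+link3  4|1|1
PS(0,3) f=2→J2  4|1|2
+link4  5|1|2
C(2,4) f=2→J2  5|1|3
P(4,1) f=1→J1  5|2|3
M = 3(5−1)−2·2−3 = 12−4−3 = 5

M = 5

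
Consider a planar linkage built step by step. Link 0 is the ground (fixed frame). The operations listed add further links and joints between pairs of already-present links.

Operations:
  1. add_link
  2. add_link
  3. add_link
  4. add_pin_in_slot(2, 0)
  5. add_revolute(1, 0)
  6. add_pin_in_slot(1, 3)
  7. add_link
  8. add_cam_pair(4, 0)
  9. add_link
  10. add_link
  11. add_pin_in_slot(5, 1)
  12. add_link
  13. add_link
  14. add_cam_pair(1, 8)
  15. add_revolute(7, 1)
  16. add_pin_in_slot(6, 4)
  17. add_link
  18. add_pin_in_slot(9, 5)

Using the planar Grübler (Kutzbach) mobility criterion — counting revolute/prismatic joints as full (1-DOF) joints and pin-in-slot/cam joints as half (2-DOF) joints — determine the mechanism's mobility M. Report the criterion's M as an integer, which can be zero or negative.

M = 16

L=1 J1=0 J2=0
add link → L=2 J1=0 J2=0
add link → L=3 J1=0 J2=0
add link → L=4 J1=0 J2=0
PS@2,0 dof=2 J2 → L=4 J1=0 J2=1
R@1,0 dof=1 J1 → L=4 J1=1 J2=1
PS@1,3 dof=2 J2 → L=4 J1=1 J2=2
add link → L=5 J1=1 J2=2
C@4,0 dof=2 J2 → L=5 J1=1 J2=3
add link → L=6 J1=1 J2=3
add link → L=7 J1=1 J2=3
PS@5,1 dof=2 J2 → L=7 J1=1 J2=4
add link → L=8 J1=1 J2=4
add link → L=9 J1=1 J2=4
C@1,8 dof=2 J2 → L=9 J1=1 J2=5
R@7,1 dof=1 J1 → L=9 J1=2 J2=5
PS@6,4 dof=2 J2 → L=9 J1=2 J2=6
add link → L=10 J1=2 J2=6
PS@9,5 dof=2 J2 → L=10 J1=2 J2=7
M=3(L−1)−2J1−J2=3·9−2·2−7=16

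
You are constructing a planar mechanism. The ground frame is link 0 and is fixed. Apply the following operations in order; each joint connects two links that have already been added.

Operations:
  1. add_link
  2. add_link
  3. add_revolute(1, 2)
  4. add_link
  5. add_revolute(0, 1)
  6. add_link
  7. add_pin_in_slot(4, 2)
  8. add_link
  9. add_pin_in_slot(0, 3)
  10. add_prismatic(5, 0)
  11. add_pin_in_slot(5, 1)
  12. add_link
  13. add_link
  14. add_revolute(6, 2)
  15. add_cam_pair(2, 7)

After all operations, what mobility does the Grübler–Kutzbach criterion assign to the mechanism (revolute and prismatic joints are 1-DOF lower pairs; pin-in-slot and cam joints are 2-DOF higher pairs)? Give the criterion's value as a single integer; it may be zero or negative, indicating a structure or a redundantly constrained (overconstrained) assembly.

M = 9

ground; <1,0,0>
#1 <2,0,0>
#2 <3,0,0>
R:1↔2 J1 <3,1,0>
#3 <4,1,0>
R:0↔1 J1 <4,2,0>
#4 <5,2,0>
PS:4↔2 J2 <5,2,1>
#5 <6,2,1>
PS:0↔3 J2 <6,2,2>
P:5↔0 J1 <6,3,2>
PS:5↔1 J2 <6,3,3>
#6 <7,3,3>
#7 <8,3,3>
R:6↔2 J1 <8,4,3>
C:2↔7 J2 <8,4,4>
3×7 − 2×4 − 1×4 = 9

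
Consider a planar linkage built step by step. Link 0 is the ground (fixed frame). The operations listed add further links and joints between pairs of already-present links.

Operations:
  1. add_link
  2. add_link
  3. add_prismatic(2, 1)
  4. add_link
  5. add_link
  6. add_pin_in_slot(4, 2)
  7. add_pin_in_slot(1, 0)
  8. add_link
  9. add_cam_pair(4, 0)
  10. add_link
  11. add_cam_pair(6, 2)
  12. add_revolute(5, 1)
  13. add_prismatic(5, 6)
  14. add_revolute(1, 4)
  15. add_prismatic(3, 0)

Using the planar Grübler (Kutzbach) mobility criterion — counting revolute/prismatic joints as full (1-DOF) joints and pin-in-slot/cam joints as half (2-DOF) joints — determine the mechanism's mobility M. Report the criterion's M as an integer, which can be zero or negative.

M = 4

(L,J1,J2)=(1,0,0); link0 fixed
link1: (2,0,0)
link2: (3,0,0)
P 2-1 [J1]: (3,1,0)
link3: (4,1,0)
link4: (5,1,0)
PS 4-2 [J2]: (5,1,1)
PS 1-0 [J2]: (5,1,2)
link5: (6,1,2)
C 4-0 [J2]: (6,1,3)
link6: (7,1,3)
C 6-2 [J2]: (7,1,4)
R 5-1 [J1]: (7,2,4)
P 5-6 [J1]: (7,3,4)
R 1-4 [J1]: (7,4,4)
P 3-0 [J1]: (7,5,4)
Grübler: 3·6 − 2·5 − 4 = 4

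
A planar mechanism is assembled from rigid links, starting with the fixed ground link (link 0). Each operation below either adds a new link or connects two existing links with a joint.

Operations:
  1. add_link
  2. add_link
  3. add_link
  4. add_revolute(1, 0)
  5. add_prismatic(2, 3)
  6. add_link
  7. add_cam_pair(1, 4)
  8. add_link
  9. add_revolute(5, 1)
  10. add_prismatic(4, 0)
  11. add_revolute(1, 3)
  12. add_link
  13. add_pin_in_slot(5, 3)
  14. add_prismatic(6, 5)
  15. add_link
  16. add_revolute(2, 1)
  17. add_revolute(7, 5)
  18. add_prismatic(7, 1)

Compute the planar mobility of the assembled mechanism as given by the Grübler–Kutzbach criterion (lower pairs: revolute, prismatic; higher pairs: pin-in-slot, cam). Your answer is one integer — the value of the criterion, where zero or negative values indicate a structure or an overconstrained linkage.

M = 1

link 0 = ground. State L|J1|J2 = 1|0|0
+link1  2|0|0
+link2  3|0|0
+link3  4|0|0
R(1,0) f=1→J1  4|1|0
P(2,3) f=1→J1  4|2|0
+link4  5|2|0
C(1,4) f=2→J2  5|2|1
+link5  6|2|1
R(5,1) f=1→J1  6|3|1
P(4,0) f=1→J1  6|4|1
R(1,3) f=1→J1  6|5|1
+link6  7|5|1
PS(5,3) f=2→J2  7|5|2
P(6,5) f=1→J1  7|6|2
+link7  8|6|2
R(2,1) f=1→J1  8|7|2
R(7,5) f=1→J1  8|8|2
P(7,1) f=1→J1  8|9|2
M = 3(8−1)−2·9−2 = 21−18−2 = 1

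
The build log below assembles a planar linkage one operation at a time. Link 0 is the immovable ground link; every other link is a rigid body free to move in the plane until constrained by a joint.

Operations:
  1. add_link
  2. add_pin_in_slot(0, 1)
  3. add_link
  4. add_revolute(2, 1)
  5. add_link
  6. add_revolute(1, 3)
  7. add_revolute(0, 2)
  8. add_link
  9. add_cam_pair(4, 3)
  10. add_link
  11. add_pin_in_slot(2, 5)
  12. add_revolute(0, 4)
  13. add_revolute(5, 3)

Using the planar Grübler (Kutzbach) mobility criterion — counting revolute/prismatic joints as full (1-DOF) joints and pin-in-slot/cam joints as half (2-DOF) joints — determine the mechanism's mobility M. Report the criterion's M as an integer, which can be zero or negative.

L=1 J1=0 J2=0
add link → L=2 J1=0 J2=0
PS@0,1 dof=2 J2 → L=2 J1=0 J2=1
add link → L=3 J1=0 J2=1
R@2,1 dof=1 J1 → L=3 J1=1 J2=1
add link → L=4 J1=1 J2=1
R@1,3 dof=1 J1 → L=4 J1=2 J2=1
R@0,2 dof=1 J1 → L=4 J1=3 J2=1
add link → L=5 J1=3 J2=1
C@4,3 dof=2 J2 → L=5 J1=3 J2=2
add link → L=6 J1=3 J2=2
PS@2,5 dof=2 J2 → L=6 J1=3 J2=3
R@0,4 dof=1 J1 → L=6 J1=4 J2=3
R@5,3 dof=1 J1 → L=6 J1=5 J2=3
M=3(L−1)−2J1−J2=3·5−2·5−3=2

M = 2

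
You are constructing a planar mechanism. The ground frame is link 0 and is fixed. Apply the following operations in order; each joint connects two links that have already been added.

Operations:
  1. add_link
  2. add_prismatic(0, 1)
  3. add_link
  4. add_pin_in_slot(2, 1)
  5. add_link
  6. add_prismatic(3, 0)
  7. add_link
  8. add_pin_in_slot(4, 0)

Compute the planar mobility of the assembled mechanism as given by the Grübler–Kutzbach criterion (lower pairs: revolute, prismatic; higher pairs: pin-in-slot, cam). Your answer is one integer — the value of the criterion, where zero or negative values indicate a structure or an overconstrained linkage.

M = 6

link 0 = ground. State L|J1|J2 = 1|0|0
+link1  2|0|0
P(0,1) f=1→J1  2|1|0
+link2  3|1|0
PS(2,1) f=2→J2  3|1|1
+link3  4|1|1
P(3,0) f=1→J1  4|2|1
+link4  5|2|1
PS(4,0) f=2→J2  5|2|2
M = 3(5−1)−2·2−2 = 12−4−2 = 6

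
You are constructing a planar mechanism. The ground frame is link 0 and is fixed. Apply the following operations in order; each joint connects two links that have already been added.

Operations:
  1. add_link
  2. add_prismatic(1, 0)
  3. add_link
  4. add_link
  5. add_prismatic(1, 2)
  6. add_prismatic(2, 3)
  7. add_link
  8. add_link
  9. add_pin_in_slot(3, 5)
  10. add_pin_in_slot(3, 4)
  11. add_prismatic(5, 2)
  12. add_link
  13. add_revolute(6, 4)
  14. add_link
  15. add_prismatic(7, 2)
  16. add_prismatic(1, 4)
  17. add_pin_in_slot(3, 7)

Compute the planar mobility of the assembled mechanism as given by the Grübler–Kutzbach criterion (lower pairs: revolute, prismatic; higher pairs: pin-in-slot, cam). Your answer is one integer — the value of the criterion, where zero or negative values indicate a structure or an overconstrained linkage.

(L,J1,J2)=(1,0,0); link0 fixed
link1: (2,0,0)
P 1-0 [J1]: (2,1,0)
link2: (3,1,0)
link3: (4,1,0)
P 1-2 [J1]: (4,2,0)
P 2-3 [J1]: (4,3,0)
link4: (5,3,0)
link5: (6,3,0)
PS 3-5 [J2]: (6,3,1)
PS 3-4 [J2]: (6,3,2)
P 5-2 [J1]: (6,4,2)
link6: (7,4,2)
R 6-4 [J1]: (7,5,2)
link7: (8,5,2)
P 7-2 [J1]: (8,6,2)
P 1-4 [J1]: (8,7,2)
PS 3-7 [J2]: (8,7,3)
Grübler: 3·7 − 2·7 − 3 = 4

M = 4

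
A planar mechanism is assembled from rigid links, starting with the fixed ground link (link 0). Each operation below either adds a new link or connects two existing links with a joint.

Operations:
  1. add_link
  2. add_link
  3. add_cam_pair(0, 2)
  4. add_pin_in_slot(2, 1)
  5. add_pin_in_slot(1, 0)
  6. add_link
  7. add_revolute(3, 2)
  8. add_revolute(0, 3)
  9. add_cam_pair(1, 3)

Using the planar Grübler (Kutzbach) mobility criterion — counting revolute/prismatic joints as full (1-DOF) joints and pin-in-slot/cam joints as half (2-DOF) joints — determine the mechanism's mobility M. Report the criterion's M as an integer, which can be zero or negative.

(L,J1,J2)=(1,0,0); link0 fixed
link1: (2,0,0)
link2: (3,0,0)
C 0-2 [J2]: (3,0,1)
PS 2-1 [J2]: (3,0,2)
PS 1-0 [J2]: (3,0,3)
link3: (4,0,3)
R 3-2 [J1]: (4,1,3)
R 0-3 [J1]: (4,2,3)
C 1-3 [J2]: (4,2,4)
Grübler: 3·3 − 2·2 − 4 = 1

M = 1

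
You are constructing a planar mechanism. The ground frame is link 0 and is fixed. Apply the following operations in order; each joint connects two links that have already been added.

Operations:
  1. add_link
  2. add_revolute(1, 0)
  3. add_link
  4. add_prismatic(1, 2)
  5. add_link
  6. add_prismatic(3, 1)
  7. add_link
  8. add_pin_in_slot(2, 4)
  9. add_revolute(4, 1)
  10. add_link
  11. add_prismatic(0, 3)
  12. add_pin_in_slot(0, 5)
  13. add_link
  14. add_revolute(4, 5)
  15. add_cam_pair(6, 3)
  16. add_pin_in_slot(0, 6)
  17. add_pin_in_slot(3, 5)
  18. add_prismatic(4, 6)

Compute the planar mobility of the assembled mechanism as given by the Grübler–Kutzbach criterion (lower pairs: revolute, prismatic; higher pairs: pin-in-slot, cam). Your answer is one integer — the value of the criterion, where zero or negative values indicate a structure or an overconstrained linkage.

ground; <1,0,0>
#1 <2,0,0>
R:1↔0 J1 <2,1,0>
#2 <3,1,0>
P:1↔2 J1 <3,2,0>
#3 <4,2,0>
P:3↔1 J1 <4,3,0>
#4 <5,3,0>
PS:2↔4 J2 <5,3,1>
R:4↔1 J1 <5,4,1>
#5 <6,4,1>
P:0↔3 J1 <6,5,1>
PS:0↔5 J2 <6,5,2>
#6 <7,5,2>
R:4↔5 J1 <7,6,2>
C:6↔3 J2 <7,6,3>
PS:0↔6 J2 <7,6,4>
PS:3↔5 J2 <7,6,5>
P:4↔6 J1 <7,7,5>
3×6 − 2×7 − 1×5 = -1

M = -1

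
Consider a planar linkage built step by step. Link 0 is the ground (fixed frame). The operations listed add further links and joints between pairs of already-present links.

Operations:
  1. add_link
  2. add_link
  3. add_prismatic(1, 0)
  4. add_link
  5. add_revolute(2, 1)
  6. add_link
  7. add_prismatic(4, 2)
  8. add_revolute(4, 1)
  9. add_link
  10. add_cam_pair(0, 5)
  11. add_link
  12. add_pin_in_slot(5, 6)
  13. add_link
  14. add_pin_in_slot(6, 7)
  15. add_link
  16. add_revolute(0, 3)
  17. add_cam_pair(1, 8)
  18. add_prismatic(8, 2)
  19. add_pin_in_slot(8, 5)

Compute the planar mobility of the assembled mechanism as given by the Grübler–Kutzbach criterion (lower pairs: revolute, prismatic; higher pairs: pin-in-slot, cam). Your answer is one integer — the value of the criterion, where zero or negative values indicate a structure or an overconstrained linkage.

L=1 J1=0 J2=0
add link → L=2 J1=0 J2=0
add link → L=3 J1=0 J2=0
P@1,0 dof=1 J1 → L=3 J1=1 J2=0
add link → L=4 J1=1 J2=0
R@2,1 dof=1 J1 → L=4 J1=2 J2=0
add link → L=5 J1=2 J2=0
P@4,2 dof=1 J1 → L=5 J1=3 J2=0
R@4,1 dof=1 J1 → L=5 J1=4 J2=0
add link → L=6 J1=4 J2=0
C@0,5 dof=2 J2 → L=6 J1=4 J2=1
add link → L=7 J1=4 J2=1
PS@5,6 dof=2 J2 → L=7 J1=4 J2=2
add link → L=8 J1=4 J2=2
PS@6,7 dof=2 J2 → L=8 J1=4 J2=3
add link → L=9 J1=4 J2=3
R@0,3 dof=1 J1 → L=9 J1=5 J2=3
C@1,8 dof=2 J2 → L=9 J1=5 J2=4
P@8,2 dof=1 J1 → L=9 J1=6 J2=4
PS@8,5 dof=2 J2 → L=9 J1=6 J2=5
M=3(L−1)−2J1−J2=3·8−2·6−5=7

M = 7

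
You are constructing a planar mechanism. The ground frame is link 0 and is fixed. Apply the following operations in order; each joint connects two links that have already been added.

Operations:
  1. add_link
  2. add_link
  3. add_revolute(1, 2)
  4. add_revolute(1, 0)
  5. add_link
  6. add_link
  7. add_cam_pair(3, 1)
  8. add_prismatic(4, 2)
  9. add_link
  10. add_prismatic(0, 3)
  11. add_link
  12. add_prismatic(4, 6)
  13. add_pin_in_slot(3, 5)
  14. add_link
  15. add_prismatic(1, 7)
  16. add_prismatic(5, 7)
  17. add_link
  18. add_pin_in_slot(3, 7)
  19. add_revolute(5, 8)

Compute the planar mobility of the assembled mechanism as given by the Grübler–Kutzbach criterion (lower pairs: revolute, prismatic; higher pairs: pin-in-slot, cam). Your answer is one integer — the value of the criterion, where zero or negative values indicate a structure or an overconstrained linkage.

L=1 J1=0 J2=0
add link → L=2 J1=0 J2=0
add link → L=3 J1=0 J2=0
R@1,2 dof=1 J1 → L=3 J1=1 J2=0
R@1,0 dof=1 J1 → L=3 J1=2 J2=0
add link → L=4 J1=2 J2=0
add link → L=5 J1=2 J2=0
C@3,1 dof=2 J2 → L=5 J1=2 J2=1
P@4,2 dof=1 J1 → L=5 J1=3 J2=1
add link → L=6 J1=3 J2=1
P@0,3 dof=1 J1 → L=6 J1=4 J2=1
add link → L=7 J1=4 J2=1
P@4,6 dof=1 J1 → L=7 J1=5 J2=1
PS@3,5 dof=2 J2 → L=7 J1=5 J2=2
add link → L=8 J1=5 J2=2
P@1,7 dof=1 J1 → L=8 J1=6 J2=2
P@5,7 dof=1 J1 → L=8 J1=7 J2=2
add link → L=9 J1=7 J2=2
PS@3,7 dof=2 J2 → L=9 J1=7 J2=3
R@5,8 dof=1 J1 → L=9 J1=8 J2=3
M=3(L−1)−2J1−J2=3·8−2·8−3=5

M = 5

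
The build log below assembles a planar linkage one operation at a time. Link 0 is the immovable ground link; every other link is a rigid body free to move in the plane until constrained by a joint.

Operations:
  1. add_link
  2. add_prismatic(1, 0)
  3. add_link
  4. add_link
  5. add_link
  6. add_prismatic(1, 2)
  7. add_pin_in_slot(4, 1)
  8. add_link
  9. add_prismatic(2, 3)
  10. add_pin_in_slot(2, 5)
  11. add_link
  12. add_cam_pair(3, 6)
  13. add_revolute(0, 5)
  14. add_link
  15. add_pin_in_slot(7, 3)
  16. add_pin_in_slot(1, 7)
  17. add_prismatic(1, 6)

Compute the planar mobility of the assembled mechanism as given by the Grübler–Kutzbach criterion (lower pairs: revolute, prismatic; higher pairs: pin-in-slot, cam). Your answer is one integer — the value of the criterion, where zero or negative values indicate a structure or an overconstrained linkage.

M = 6

link 0 = ground. State L|J1|J2 = 1|0|0
+link1  2|0|0
P(1,0) f=1→J1  2|1|0
+link2  3|1|0
+link3  4|1|0
+link4  5|1|0
P(1,2) f=1→J1  5|2|0
PS(4,1) f=2→J2  5|2|1
+link5  6|2|1
P(2,3) f=1→J1  6|3|1
PS(2,5) f=2→J2  6|3|2
+link6  7|3|2
C(3,6) f=2→J2  7|3|3
R(0,5) f=1→J1  7|4|3
+link7  8|4|3
PS(7,3) f=2→J2  8|4|4
PS(1,7) f=2→J2  8|4|5
P(1,6) f=1→J1  8|5|5
M = 3(8−1)−2·5−5 = 21−10−5 = 6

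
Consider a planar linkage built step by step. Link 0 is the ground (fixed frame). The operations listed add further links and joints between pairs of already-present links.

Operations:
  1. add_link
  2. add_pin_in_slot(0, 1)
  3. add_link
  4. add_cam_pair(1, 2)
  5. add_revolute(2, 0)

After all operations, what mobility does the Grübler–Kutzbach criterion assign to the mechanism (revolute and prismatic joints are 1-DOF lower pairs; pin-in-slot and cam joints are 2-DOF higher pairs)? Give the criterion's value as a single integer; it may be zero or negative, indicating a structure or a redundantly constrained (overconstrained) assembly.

link 0 = ground. State L|J1|J2 = 1|0|0
+link1  2|0|0
PS(0,1) f=2→J2  2|0|1
+link2  3|0|1
C(1,2) f=2→J2  3|0|2
R(2,0) f=1→J1  3|1|2
M = 3(3−1)−2·1−2 = 6−2−2 = 2

M = 2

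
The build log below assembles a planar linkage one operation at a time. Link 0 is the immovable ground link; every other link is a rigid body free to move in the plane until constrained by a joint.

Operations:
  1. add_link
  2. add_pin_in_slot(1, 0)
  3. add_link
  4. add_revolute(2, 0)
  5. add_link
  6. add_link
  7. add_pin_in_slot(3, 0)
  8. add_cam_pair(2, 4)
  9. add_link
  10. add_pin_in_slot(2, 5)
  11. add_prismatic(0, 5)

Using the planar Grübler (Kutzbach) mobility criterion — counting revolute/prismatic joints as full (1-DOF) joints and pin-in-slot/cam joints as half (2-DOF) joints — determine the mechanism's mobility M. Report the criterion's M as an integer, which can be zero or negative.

link 0 = ground. State L|J1|J2 = 1|0|0
+link1  2|0|0
PS(1,0) f=2→J2  2|0|1
+link2  3|0|1
R(2,0) f=1→J1  3|1|1
+link3  4|1|1
+link4  5|1|1
PS(3,0) f=2→J2  5|1|2
C(2,4) f=2→J2  5|1|3
+link5  6|1|3
PS(2,5) f=2→J2  6|1|4
P(0,5) f=1→J1  6|2|4
M = 3(6−1)−2·2−4 = 15−4−4 = 7

M = 7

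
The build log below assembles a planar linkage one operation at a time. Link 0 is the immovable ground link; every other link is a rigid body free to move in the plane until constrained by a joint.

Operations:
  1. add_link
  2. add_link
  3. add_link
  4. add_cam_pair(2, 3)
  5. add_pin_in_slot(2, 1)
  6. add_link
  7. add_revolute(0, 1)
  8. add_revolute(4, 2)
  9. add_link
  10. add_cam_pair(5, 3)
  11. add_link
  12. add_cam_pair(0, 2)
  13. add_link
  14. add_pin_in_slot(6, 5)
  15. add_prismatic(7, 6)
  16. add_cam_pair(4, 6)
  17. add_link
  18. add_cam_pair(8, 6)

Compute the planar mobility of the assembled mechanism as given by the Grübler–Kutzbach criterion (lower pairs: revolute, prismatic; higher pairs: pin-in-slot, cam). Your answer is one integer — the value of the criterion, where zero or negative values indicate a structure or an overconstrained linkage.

ground; <1,0,0>
#1 <2,0,0>
#2 <3,0,0>
#3 <4,0,0>
C:2↔3 J2 <4,0,1>
PS:2↔1 J2 <4,0,2>
#4 <5,0,2>
R:0↔1 J1 <5,1,2>
R:4↔2 J1 <5,2,2>
#5 <6,2,2>
C:5↔3 J2 <6,2,3>
#6 <7,2,3>
C:0↔2 J2 <7,2,4>
#7 <8,2,4>
PS:6↔5 J2 <8,2,5>
P:7↔6 J1 <8,3,5>
C:4↔6 J2 <8,3,6>
#8 <9,3,6>
C:8↔6 J2 <9,3,7>
3×8 − 2×3 − 1×7 = 11

M = 11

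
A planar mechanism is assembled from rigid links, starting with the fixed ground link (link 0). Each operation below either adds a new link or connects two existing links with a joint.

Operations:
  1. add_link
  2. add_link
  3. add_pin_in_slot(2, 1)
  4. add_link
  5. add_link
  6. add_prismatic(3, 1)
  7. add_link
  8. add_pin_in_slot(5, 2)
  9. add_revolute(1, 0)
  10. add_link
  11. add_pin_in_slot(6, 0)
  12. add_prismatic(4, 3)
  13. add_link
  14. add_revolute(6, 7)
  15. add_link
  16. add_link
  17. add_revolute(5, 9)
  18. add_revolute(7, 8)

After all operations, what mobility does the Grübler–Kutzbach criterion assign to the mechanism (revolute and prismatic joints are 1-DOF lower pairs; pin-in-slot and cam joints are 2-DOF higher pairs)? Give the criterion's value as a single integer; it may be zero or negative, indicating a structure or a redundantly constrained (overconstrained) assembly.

[1;0;0] (link 0 is ground)
L+ [2;0;0]
L+ [3;0;0]
PS(2,1)∈J2 [3;0;1]
L+ [4;0;1]
L+ [5;0;1]
P(3,1)∈J1 [5;1;1]
L+ [6;1;1]
PS(5,2)∈J2 [6;1;2]
R(1,0)∈J1 [6;2;2]
L+ [7;2;2]
PS(6,0)∈J2 [7;2;3]
P(4,3)∈J1 [7;3;3]
L+ [8;3;3]
R(6,7)∈J1 [8;4;3]
L+ [9;4;3]
L+ [10;4;3]
R(5,9)∈J1 [10;5;3]
R(7,8)∈J1 [10;6;3]
mobility = 27 − 12 − 3 = 12

M = 12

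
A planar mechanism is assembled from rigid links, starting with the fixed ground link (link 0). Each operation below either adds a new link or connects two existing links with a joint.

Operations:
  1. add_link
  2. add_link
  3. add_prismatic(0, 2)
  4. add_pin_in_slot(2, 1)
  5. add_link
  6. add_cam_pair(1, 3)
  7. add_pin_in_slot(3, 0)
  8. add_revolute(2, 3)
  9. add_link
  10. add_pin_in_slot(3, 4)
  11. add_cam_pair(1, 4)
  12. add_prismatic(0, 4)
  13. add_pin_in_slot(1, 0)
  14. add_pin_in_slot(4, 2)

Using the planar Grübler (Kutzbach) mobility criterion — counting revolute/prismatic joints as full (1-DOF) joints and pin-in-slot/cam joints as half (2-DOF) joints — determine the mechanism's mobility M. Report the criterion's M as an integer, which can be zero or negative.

ground; <1,0,0>
#1 <2,0,0>
#2 <3,0,0>
P:0↔2 J1 <3,1,0>
PS:2↔1 J2 <3,1,1>
#3 <4,1,1>
C:1↔3 J2 <4,1,2>
PS:3↔0 J2 <4,1,3>
R:2↔3 J1 <4,2,3>
#4 <5,2,3>
PS:3↔4 J2 <5,2,4>
C:1↔4 J2 <5,2,5>
P:0↔4 J1 <5,3,5>
PS:1↔0 J2 <5,3,6>
PS:4↔2 J2 <5,3,7>
3×4 − 2×3 − 1×7 = -1

M = -1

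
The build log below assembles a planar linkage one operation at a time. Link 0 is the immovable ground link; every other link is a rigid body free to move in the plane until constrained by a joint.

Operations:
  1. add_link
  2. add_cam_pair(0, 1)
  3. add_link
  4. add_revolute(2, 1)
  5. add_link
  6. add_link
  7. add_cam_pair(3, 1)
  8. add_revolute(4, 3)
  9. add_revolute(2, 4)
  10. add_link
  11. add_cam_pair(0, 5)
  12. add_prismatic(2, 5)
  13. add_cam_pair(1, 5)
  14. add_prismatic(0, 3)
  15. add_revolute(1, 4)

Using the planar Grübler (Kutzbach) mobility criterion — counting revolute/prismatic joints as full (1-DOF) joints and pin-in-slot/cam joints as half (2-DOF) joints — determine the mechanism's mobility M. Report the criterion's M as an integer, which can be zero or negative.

(L,J1,J2)=(1,0,0); link0 fixed
link1: (2,0,0)
C 0-1 [J2]: (2,0,1)
link2: (3,0,1)
R 2-1 [J1]: (3,1,1)
link3: (4,1,1)
link4: (5,1,1)
C 3-1 [J2]: (5,1,2)
R 4-3 [J1]: (5,2,2)
R 2-4 [J1]: (5,3,2)
link5: (6,3,2)
C 0-5 [J2]: (6,3,3)
P 2-5 [J1]: (6,4,3)
C 1-5 [J2]: (6,4,4)
P 0-3 [J1]: (6,5,4)
R 1-4 [J1]: (6,6,4)
Grübler: 3·5 − 2·6 − 4 = -1

M = -1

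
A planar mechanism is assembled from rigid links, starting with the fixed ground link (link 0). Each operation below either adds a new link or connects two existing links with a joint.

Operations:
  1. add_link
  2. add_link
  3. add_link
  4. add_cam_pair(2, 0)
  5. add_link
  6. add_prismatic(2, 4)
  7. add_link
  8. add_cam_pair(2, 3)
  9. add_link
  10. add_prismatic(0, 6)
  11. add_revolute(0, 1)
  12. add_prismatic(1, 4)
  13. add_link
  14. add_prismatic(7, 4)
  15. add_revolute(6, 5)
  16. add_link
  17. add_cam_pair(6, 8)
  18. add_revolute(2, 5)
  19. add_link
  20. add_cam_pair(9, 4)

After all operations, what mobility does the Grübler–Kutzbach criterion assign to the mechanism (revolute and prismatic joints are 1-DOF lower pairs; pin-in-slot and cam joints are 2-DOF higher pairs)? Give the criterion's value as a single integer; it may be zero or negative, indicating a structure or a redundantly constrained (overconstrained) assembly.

M = 9

[1;0;0] (link 0 is ground)
L+ [2;0;0]
L+ [3;0;0]
L+ [4;0;0]
C(2,0)∈J2 [4;0;1]
L+ [5;0;1]
P(2,4)∈J1 [5;1;1]
L+ [6;1;1]
C(2,3)∈J2 [6;1;2]
L+ [7;1;2]
P(0,6)∈J1 [7;2;2]
R(0,1)∈J1 [7;3;2]
P(1,4)∈J1 [7;4;2]
L+ [8;4;2]
P(7,4)∈J1 [8;5;2]
R(6,5)∈J1 [8;6;2]
L+ [9;6;2]
C(6,8)∈J2 [9;6;3]
R(2,5)∈J1 [9;7;3]
L+ [10;7;3]
C(9,4)∈J2 [10;7;4]
mobility = 27 − 14 − 4 = 9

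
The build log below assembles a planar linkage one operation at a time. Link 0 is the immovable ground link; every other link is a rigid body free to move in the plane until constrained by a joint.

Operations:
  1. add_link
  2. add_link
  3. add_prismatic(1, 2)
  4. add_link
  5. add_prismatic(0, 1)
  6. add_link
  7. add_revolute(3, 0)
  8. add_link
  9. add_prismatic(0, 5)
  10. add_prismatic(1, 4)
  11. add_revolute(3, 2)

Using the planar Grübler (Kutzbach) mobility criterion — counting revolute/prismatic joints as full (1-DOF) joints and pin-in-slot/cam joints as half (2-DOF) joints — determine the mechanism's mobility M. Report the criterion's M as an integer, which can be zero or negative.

M = 3

[1;0;0] (link 0 is ground)
L+ [2;0;0]
L+ [3;0;0]
P(1,2)∈J1 [3;1;0]
L+ [4;1;0]
P(0,1)∈J1 [4;2;0]
L+ [5;2;0]
R(3,0)∈J1 [5;3;0]
L+ [6;3;0]
P(0,5)∈J1 [6;4;0]
P(1,4)∈J1 [6;5;0]
R(3,2)∈J1 [6;6;0]
mobility = 15 − 12 − 0 = 3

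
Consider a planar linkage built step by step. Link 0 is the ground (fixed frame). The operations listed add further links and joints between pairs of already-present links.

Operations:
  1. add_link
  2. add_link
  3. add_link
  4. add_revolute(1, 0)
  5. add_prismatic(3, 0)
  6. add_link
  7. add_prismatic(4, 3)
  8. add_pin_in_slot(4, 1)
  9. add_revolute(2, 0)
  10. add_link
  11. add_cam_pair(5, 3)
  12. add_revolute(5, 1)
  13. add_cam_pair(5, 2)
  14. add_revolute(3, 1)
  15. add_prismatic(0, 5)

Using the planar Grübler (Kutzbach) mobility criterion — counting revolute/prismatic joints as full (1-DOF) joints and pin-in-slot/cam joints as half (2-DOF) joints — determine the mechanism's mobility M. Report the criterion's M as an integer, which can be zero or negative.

M = -2

ground; <1,0,0>
#1 <2,0,0>
#2 <3,0,0>
#3 <4,0,0>
R:1↔0 J1 <4,1,0>
P:3↔0 J1 <4,2,0>
#4 <5,2,0>
P:4↔3 J1 <5,3,0>
PS:4↔1 J2 <5,3,1>
R:2↔0 J1 <5,4,1>
#5 <6,4,1>
C:5↔3 J2 <6,4,2>
R:5↔1 J1 <6,5,2>
C:5↔2 J2 <6,5,3>
R:3↔1 J1 <6,6,3>
P:0↔5 J1 <6,7,3>
3×5 − 2×7 − 1×3 = -2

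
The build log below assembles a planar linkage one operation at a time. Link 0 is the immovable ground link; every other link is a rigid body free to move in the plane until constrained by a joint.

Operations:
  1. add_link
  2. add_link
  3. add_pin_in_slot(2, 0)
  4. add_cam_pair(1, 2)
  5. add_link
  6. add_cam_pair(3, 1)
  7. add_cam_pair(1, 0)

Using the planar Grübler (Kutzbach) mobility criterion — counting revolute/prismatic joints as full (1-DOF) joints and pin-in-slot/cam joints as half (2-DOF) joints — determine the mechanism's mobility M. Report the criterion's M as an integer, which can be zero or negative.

L=1 J1=0 J2=0
add link → L=2 J1=0 J2=0
add link → L=3 J1=0 J2=0
PS@2,0 dof=2 J2 → L=3 J1=0 J2=1
C@1,2 dof=2 J2 → L=3 J1=0 J2=2
add link → L=4 J1=0 J2=2
C@3,1 dof=2 J2 → L=4 J1=0 J2=3
C@1,0 dof=2 J2 → L=4 J1=0 J2=4
M=3(L−1)−2J1−J2=3·3−2·0−4=5

M = 5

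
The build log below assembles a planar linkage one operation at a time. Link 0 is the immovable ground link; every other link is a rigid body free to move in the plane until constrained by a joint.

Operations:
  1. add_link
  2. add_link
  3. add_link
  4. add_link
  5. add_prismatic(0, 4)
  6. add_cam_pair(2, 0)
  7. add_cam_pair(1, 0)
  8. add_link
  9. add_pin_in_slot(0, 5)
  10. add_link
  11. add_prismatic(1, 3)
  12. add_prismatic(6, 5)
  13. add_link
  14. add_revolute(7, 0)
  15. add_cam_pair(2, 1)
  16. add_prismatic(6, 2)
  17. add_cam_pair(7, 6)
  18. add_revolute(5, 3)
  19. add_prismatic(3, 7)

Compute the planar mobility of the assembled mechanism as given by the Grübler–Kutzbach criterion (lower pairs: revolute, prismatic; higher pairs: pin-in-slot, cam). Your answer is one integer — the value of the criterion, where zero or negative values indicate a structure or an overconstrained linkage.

L=1 J1=0 J2=0
add link → L=2 J1=0 J2=0
add link → L=3 J1=0 J2=0
add link → L=4 J1=0 J2=0
add link → L=5 J1=0 J2=0
P@0,4 dof=1 J1 → L=5 J1=1 J2=0
C@2,0 dof=2 J2 → L=5 J1=1 J2=1
C@1,0 dof=2 J2 → L=5 J1=1 J2=2
add link → L=6 J1=1 J2=2
PS@0,5 dof=2 J2 → L=6 J1=1 J2=3
add link → L=7 J1=1 J2=3
P@1,3 dof=1 J1 → L=7 J1=2 J2=3
P@6,5 dof=1 J1 → L=7 J1=3 J2=3
add link → L=8 J1=3 J2=3
R@7,0 dof=1 J1 → L=8 J1=4 J2=3
C@2,1 dof=2 J2 → L=8 J1=4 J2=4
P@6,2 dof=1 J1 → L=8 J1=5 J2=4
C@7,6 dof=2 J2 → L=8 J1=5 J2=5
R@5,3 dof=1 J1 → L=8 J1=6 J2=5
P@3,7 dof=1 J1 → L=8 J1=7 J2=5
M=3(L−1)−2J1−J2=3·7−2·7−5=2

M = 2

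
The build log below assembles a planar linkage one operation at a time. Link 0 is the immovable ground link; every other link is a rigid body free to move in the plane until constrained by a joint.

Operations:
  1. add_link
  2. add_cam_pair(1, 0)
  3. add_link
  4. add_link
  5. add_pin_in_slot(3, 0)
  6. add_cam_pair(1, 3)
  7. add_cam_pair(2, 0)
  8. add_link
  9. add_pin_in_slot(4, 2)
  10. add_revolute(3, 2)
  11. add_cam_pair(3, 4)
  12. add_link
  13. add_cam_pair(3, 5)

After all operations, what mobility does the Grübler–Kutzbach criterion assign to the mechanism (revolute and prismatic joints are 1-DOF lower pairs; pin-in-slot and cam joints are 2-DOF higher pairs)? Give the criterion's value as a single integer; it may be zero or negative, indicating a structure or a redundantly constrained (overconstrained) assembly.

[1;0;0] (link 0 is ground)
L+ [2;0;0]
C(1,0)∈J2 [2;0;1]
L+ [3;0;1]
L+ [4;0;1]
PS(3,0)∈J2 [4;0;2]
C(1,3)∈J2 [4;0;3]
C(2,0)∈J2 [4;0;4]
L+ [5;0;4]
PS(4,2)∈J2 [5;0;5]
R(3,2)∈J1 [5;1;5]
C(3,4)∈J2 [5;1;6]
L+ [6;1;6]
C(3,5)∈J2 [6;1;7]
mobility = 15 − 2 − 7 = 6

M = 6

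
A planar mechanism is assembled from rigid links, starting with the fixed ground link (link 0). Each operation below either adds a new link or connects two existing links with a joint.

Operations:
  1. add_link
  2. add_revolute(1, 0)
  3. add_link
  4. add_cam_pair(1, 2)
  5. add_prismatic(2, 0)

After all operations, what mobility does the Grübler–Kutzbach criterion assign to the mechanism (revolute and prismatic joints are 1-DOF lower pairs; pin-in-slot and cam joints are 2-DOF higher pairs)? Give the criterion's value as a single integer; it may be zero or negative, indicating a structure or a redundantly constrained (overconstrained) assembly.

(L,J1,J2)=(1,0,0); link0 fixed
link1: (2,0,0)
R 1-0 [J1]: (2,1,0)
link2: (3,1,0)
C 1-2 [J2]: (3,1,1)
P 2-0 [J1]: (3,2,1)
Grübler: 3·2 − 2·2 − 1 = 1

M = 1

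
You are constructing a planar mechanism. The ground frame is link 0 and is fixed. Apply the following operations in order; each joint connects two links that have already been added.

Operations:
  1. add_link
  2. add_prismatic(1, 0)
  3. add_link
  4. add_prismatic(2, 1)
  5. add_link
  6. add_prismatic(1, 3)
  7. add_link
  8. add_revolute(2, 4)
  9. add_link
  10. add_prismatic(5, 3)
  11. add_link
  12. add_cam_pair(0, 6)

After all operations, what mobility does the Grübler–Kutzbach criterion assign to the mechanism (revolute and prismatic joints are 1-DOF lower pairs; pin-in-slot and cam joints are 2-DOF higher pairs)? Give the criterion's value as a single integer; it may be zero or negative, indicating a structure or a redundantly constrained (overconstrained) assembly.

[1;0;0] (link 0 is ground)
L+ [2;0;0]
P(1,0)∈J1 [2;1;0]
L+ [3;1;0]
P(2,1)∈J1 [3;2;0]
L+ [4;2;0]
P(1,3)∈J1 [4;3;0]
L+ [5;3;0]
R(2,4)∈J1 [5;4;0]
L+ [6;4;0]
P(5,3)∈J1 [6;5;0]
L+ [7;5;0]
C(0,6)∈J2 [7;5;1]
mobility = 18 − 10 − 1 = 7

M = 7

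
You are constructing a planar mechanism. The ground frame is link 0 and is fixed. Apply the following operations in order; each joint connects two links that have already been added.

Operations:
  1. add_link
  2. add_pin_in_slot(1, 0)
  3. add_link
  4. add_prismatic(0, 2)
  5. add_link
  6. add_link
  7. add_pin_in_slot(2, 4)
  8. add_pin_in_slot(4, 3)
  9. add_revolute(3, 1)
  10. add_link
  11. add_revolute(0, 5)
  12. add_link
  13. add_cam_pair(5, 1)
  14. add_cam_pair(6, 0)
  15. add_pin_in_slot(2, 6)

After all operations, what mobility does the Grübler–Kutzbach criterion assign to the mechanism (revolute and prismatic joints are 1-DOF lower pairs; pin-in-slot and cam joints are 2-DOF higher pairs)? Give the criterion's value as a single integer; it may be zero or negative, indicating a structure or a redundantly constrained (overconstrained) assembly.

link 0 = ground. State L|J1|J2 = 1|0|0
+link1  2|0|0
PS(1,0) f=2→J2  2|0|1
+link2  3|0|1
P(0,2) f=1→J1  3|1|1
+link3  4|1|1
+link4  5|1|1
PS(2,4) f=2→J2  5|1|2
PS(4,3) f=2→J2  5|1|3
R(3,1) f=1→J1  5|2|3
+link5  6|2|3
R(0,5) f=1→J1  6|3|3
+link6  7|3|3
C(5,1) f=2→J2  7|3|4
C(6,0) f=2→J2  7|3|5
PS(2,6) f=2→J2  7|3|6
M = 3(7−1)−2·3−6 = 18−6−6 = 6

M = 6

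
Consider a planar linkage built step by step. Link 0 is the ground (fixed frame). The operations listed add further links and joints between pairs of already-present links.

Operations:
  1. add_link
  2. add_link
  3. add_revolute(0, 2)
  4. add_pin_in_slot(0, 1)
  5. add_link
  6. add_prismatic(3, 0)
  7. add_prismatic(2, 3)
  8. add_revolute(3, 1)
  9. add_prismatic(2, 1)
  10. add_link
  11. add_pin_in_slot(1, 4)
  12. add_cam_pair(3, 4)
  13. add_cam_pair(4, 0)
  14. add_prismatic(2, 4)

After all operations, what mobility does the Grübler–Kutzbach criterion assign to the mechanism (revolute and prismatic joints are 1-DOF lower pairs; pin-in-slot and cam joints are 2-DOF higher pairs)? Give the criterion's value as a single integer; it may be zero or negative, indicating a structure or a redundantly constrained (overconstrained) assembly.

M = -4

(L,J1,J2)=(1,0,0); link0 fixed
link1: (2,0,0)
link2: (3,0,0)
R 0-2 [J1]: (3,1,0)
PS 0-1 [J2]: (3,1,1)
link3: (4,1,1)
P 3-0 [J1]: (4,2,1)
P 2-3 [J1]: (4,3,1)
R 3-1 [J1]: (4,4,1)
P 2-1 [J1]: (4,5,1)
link4: (5,5,1)
PS 1-4 [J2]: (5,5,2)
C 3-4 [J2]: (5,5,3)
C 4-0 [J2]: (5,5,4)
P 2-4 [J1]: (5,6,4)
Grübler: 3·4 − 2·6 − 4 = -4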